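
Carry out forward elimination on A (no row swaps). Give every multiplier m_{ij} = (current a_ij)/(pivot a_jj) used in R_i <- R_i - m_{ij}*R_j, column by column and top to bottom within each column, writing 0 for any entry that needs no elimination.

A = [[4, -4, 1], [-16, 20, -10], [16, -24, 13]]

multipliers: -4, 4, -2

Forward elimination:
R2 <- R2 - (-4)*R1:  [  0   4  -6 ]
R3 <- R3 - (4)*R1:  [  0  -8   9 ]
R3 <- R3 - (-2)*R2:  [  0   0  -3 ]
Multipliers (in order of application): m_{21} = -4, m_{31} = 4, m_{32} = -2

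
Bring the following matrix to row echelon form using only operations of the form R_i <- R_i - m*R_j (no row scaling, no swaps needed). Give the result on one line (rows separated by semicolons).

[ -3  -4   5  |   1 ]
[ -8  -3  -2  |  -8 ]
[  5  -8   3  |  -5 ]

REF = [-3 -4 5 1; 0 23/3 -46/3 -32/3; 0 0 -18 -546/23]

Forward elimination:
R2 <- R2 - (8/3)*R1:  [     0   23/3  -46/3  -32/3 ]
R3 <- R3 - (-5/3)*R1:  [     0  -44/3   34/3  -10/3 ]
R3 <- R3 - (-44/23)*R2:  [       0        0      -18  -546/23 ]
Row echelon form:
[ -3    -4      5  |        1 ]
[  0  23/3  -46/3  |    -32/3 ]
[  0     0    -18  |  -546/23 ]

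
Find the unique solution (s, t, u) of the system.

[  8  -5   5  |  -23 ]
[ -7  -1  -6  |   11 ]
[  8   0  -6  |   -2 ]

(-1, 2, -1)

Forward elimination on [A|b]:
R2 <- R2 - (-7/8)*R1:  [     0  -43/8  -13/8  -73/8 ]
R3 <- R3 - (1)*R1:  [   0    5  -11   21 ]
R3 <- R3 - (-40/43)*R2:  [       0        0  -538/43   538/43 ]
Row echelon form:
[ 8     -5        5  |     -23 ]
[ 0  -43/8    -13/8  |   -73/8 ]
[ 0      0  -538/43  |  538/43 ]
Back-substitution:
u = (538/43) / (-538/43) = -1
t = (-73/8 - (-13/8)*(-1)) / (-43/8) = 2
s = (-23 - (-5)*(2) - (5)*(-1)) / 8 = -1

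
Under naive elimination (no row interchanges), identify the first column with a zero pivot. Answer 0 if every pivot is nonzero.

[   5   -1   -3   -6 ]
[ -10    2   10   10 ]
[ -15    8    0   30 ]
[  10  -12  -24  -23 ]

Naive forward elimination:
R2 <- R2 - (-2)*R1:  [  0   0   4  -2 ]
R3 <- R3 - (-3)*R1:  [  0   5  -9  12 ]
R4 <- R4 - (2)*R1:  [   0  -10  -18  -11 ]
Matrix at this point:
[ 5   -1   -3   -6 ]
[ 0    0    4   -2 ]
[ 0    5   -9   12 ]
[ 0  -10  -18  -11 ]
Pivot entry (2,2) is zero but row 3 has 5 in column 2 -> naive elimination stops; a row interchange (e.g. R2 <-> R3) would be required here.

first zero-pivot column = 2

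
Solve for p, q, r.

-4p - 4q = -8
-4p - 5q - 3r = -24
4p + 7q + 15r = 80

(-2, 4, 4)

Forward elimination on [A|b]:
R2 <- R2 - (1)*R1:  [   0   -1   -3  -16 ]
R3 <- R3 - (-1)*R1:  [  0   3  15  72 ]
R3 <- R3 - (-3)*R2:  [  0   0   6  24 ]
Row echelon form:
[ -4  -4   0  |   -8 ]
[  0  -1  -3  |  -16 ]
[  0   0   6  |   24 ]
Back-substitution:
r = (24) / 6 = 4
q = (-16 - (-3)*(4)) / -1 = 4
p = (-8 - (-4)*(4)) / -4 = -2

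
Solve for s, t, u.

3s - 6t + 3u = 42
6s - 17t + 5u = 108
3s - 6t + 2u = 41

Forward elimination on [A|b]:
R2 <- R2 - (2)*R1:  [  0  -5  -1  24 ]
R3 <- R3 - (1)*R1:  [  0   0  -1  -1 ]
Row echelon form:
[ 3  -6   3  |  42 ]
[ 0  -5  -1  |  24 ]
[ 0   0  -1  |  -1 ]
Back-substitution:
u = (-1) / -1 = 1
t = (24 - (-1)*(1)) / -5 = -5
s = (42 - (-6)*(-5) - (3)*(1)) / 3 = 3

(3, -5, 1)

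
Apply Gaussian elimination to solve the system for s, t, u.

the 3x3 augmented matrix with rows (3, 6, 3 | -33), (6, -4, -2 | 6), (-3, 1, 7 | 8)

Forward elimination on [A|b]:
R2 <- R2 - (2)*R1:  [   0  -16   -8   72 ]
R3 <- R3 - (-1)*R1:  [   0    7   10  -25 ]
R3 <- R3 - (-7/16)*R2:  [    0     0  13/2  13/2 ]
Row echelon form:
[ 3    6     3  |   -33 ]
[ 0  -16    -8  |    72 ]
[ 0    0  13/2  |  13/2 ]
Back-substitution:
u = (13/2) / (13/2) = 1
t = (72 - (-8)*(1)) / -16 = -5
s = (-33 - (6)*(-5) - (3)*(1)) / 3 = -2

(-2, -5, 1)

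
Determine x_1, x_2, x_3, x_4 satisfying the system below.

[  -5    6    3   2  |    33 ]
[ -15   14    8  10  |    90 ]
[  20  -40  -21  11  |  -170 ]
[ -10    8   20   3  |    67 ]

(-2, 3, 1, 1)

Forward elimination on [A|b]:
R2 <- R2 - (3)*R1:  [  0  -4  -1   4  -9 ]
R3 <- R3 - (-4)*R1:  [   0  -16   -9   19  -38 ]
R4 <- R4 - (2)*R1:  [  0  -4  14  -1   1 ]
R3 <- R3 - (4)*R2:  [  0   0  -5   3  -2 ]
R4 <- R4 - (1)*R2:  [  0   0  15  -5  10 ]
R4 <- R4 - (-3)*R3:  [ 0  0  0  4  4 ]
Row echelon form:
[ -5   6   3  2  |  33 ]
[  0  -4  -1  4  |  -9 ]
[  0   0  -5  3  |  -2 ]
[  0   0   0  4  |   4 ]
Back-substitution:
x_4 = (4) / 4 = 1
x_3 = (-2 - (3)*(1)) / -5 = 1
x_2 = (-9 - (-1)*(1) - (4)*(1)) / -4 = 3
x_1 = (33 - (6)*(3) - (3)*(1) - (2)*(1)) / -5 = -2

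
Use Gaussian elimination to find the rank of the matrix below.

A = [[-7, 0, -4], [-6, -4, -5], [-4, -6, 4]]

Row reduction:
R2 <- R2 - (6/7)*R1:  [     0     -4  -11/7 ]
R3 <- R3 - (4/7)*R1:  [    0    -6  44/7 ]
R3 <- R3 - (3/2)*R2:  [      0       0  121/14 ]
Row echelon form:
[ -7   0      -4 ]
[  0  -4   -11/7 ]
[  0   0  121/14 ]
Nonzero rows / pivot columns: 3

rank(A) = 3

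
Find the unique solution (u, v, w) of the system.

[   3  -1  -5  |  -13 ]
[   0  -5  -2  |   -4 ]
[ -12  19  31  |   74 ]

Forward elimination on [A|b]:
R3 <- R3 - (-4)*R1:  [  0  15  11  22 ]
R3 <- R3 - (-3)*R2:  [  0   0   5  10 ]
Row echelon form:
[ 3  -1  -5  |  -13 ]
[ 0  -5  -2  |   -4 ]
[ 0   0   5  |   10 ]
Back-substitution:
w = (10) / 5 = 2
v = (-4 - (-2)*(2)) / -5 = 0
u = (-13 - (-1)*(0) - (-5)*(2)) / 3 = -1

(-1, 0, 2)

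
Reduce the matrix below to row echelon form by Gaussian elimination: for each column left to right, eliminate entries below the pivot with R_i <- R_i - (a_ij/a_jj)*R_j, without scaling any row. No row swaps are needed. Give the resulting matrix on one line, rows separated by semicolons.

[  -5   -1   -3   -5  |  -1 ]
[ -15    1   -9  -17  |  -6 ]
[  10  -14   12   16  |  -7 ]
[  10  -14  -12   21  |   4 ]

Forward elimination:
R2 <- R2 - (3)*R1:  [  0   4   0  -2  -3 ]
R3 <- R3 - (-2)*R1:  [   0  -16    6    6   -9 ]
R4 <- R4 - (-2)*R1:  [   0  -16  -18   11    2 ]
R3 <- R3 - (-4)*R2:  [   0    0    6   -2  -21 ]
R4 <- R4 - (-4)*R2:  [   0    0  -18    3  -10 ]
R4 <- R4 - (-3)*R3:  [   0    0    0   -3  -73 ]
Row echelon form:
[ -5  -1  -3  -5  |   -1 ]
[  0   4   0  -2  |   -3 ]
[  0   0   6  -2  |  -21 ]
[  0   0   0  -3  |  -73 ]

REF = [-5 -1 -3 -5 -1; 0 4 0 -2 -3; 0 0 6 -2 -21; 0 0 0 -3 -73]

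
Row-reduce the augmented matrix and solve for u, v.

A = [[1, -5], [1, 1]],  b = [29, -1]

(4, -5)

Forward elimination on [A|b]:
R2 <- R2 - (1)*R1:  [   0    6  -30 ]
Row echelon form:
[ 1  -5  |   29 ]
[ 0   6  |  -30 ]
Back-substitution:
v = (-30) / 6 = -5
u = (29 - (-5)*(-5)) / 1 = 4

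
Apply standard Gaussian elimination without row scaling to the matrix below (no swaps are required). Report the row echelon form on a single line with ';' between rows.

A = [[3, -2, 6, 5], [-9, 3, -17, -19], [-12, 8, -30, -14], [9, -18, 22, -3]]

REF = [3 -2 6 5; 0 -3 1 -4; 0 0 -6 6; 0 0 0 -2]

Forward elimination:
R2 <- R2 - (-3)*R1:  [  0  -3   1  -4 ]
R3 <- R3 - (-4)*R1:  [  0   0  -6   6 ]
R4 <- R4 - (3)*R1:  [   0  -12    4  -18 ]
R4 <- R4 - (4)*R2:  [  0   0   0  -2 ]
Row echelon form:
[ 3  -2   6   5 ]
[ 0  -3   1  -4 ]
[ 0   0  -6   6 ]
[ 0   0   0  -2 ]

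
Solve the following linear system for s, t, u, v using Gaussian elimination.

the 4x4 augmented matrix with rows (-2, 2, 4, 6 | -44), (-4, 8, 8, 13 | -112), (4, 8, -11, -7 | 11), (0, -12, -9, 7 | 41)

Forward elimination on [A|b]:
R2 <- R2 - (2)*R1:  [   0    4    0    1  -24 ]
R3 <- R3 - (-2)*R1:  [   0   12   -3    5  -77 ]
R3 <- R3 - (3)*R2:  [  0   0  -3   2  -5 ]
R4 <- R4 - (-3)*R2:  [   0    0   -9   10  -31 ]
R4 <- R4 - (3)*R3:  [   0    0    0    4  -16 ]
Row echelon form:
[ -2  2   4  6  |  -44 ]
[  0  4   0  1  |  -24 ]
[  0  0  -3  2  |   -5 ]
[  0  0   0  4  |  -16 ]
Back-substitution:
v = (-16) / 4 = -4
u = (-5 - (2)*(-4)) / -3 = -1
t = (-24 - (1)*(-4)) / 4 = -5
s = (-44 - (2)*(-5) - (4)*(-1) - (6)*(-4)) / -2 = 3

(3, -5, -1, -4)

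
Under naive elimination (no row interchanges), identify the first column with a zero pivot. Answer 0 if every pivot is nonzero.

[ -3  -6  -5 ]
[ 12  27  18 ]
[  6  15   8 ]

Naive forward elimination:
R2 <- R2 - (-4)*R1:  [  0   3  -2 ]
R3 <- R3 - (-2)*R1:  [  0   3  -2 ]
R3 <- R3 - (1)*R2:  [ 0  0  0 ]
Matrix at this point:
[ -3  -6  -5 ]
[  0   3  -2 ]
[  0   0   0 ]
Pivot entry (3,3) in the last row is zero and there are no rows below to swap with -> zero pivot in column 3 (A is singular).

first zero-pivot column = 3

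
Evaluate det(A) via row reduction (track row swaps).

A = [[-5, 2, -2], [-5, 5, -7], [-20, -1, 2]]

Forward elimination:
R2 <- R2 - (1)*R1:  [  0   3  -5 ]
R3 <- R3 - (4)*R1:  [  0  -9  10 ]
R3 <- R3 - (-3)*R2:  [  0   0  -5 ]
Upper-triangular form:
[ -5  2  -2 ]
[  0  3  -5 ]
[  0  0  -5 ]
det(A) = (-1)^0 * (-5) * (3) * (-5) = 75  (0 row swaps -> sign +1)

det(A) = 75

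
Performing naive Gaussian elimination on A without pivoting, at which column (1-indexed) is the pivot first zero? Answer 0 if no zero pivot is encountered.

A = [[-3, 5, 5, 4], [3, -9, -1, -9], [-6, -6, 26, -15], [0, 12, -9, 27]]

first zero-pivot column = 3

Naive forward elimination:
R2 <- R2 - (-1)*R1:  [  0  -4   4  -5 ]
R3 <- R3 - (2)*R1:  [   0  -16   16  -23 ]
R3 <- R3 - (4)*R2:  [  0   0   0  -3 ]
R4 <- R4 - (-3)*R2:  [  0   0   3  12 ]
Matrix at this point:
[ -3   5  5   4 ]
[  0  -4  4  -5 ]
[  0   0  0  -3 ]
[  0   0  3  12 ]
Pivot entry (3,3) is zero but row 4 has 3 in column 3 -> naive elimination stops; a row interchange (e.g. R3 <-> R4) would be required here.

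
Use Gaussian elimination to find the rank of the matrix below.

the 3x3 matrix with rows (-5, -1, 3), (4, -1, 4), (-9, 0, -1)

rank(A) = 2

Row reduction:
R2 <- R2 - (-4/5)*R1:  [    0  -9/5  32/5 ]
R3 <- R3 - (9/5)*R1:  [     0    9/5  -32/5 ]
R3 <- R3 - (-1)*R2:  [ 0  0  0 ]
Row echelon form:
[ -5    -1     3 ]
[  0  -9/5  32/5 ]
[  0     0     0 ]
Nonzero rows / pivot columns: 2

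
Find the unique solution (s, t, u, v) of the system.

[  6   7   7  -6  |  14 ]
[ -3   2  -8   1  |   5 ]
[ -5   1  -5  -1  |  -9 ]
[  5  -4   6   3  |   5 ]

(5, -1, -3, -2)

Forward elimination on [A|b]:
R2 <- R2 - (-1/2)*R1:  [    0  11/2  -9/2    -2    12 ]
R3 <- R3 - (-5/6)*R1:  [    0  41/6   5/6    -6   8/3 ]
R4 <- R4 - (5/6)*R1:  [     0  -59/6    1/6      8  -20/3 ]
R3 <- R3 - (41/33)*R2:  [       0        0   212/33  -116/33  -404/33 ]
R4 <- R4 - (-59/33)*R2:  [       0        0  -260/33   146/33   488/33 ]
R4 <- R4 - (-65/53)*R3:  [      0       0       0    6/53  -12/53 ]
Row echelon form:
[ 6     7       7       -6  |       14 ]
[ 0  11/2    -9/2       -2  |       12 ]
[ 0     0  212/33  -116/33  |  -404/33 ]
[ 0     0       0     6/53  |   -12/53 ]
Back-substitution:
v = (-12/53) / (6/53) = -2
u = (-404/33 - (-116/33)*(-2)) / (212/33) = -3
t = (12 - (-9/2)*(-3) - (-2)*(-2)) / (11/2) = -1
s = (14 - (7)*(-1) - (7)*(-3) - (-6)*(-2)) / 6 = 5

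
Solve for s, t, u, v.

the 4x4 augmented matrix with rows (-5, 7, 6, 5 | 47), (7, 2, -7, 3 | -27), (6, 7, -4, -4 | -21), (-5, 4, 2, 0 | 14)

Forward elimination on [A|b]:
R2 <- R2 - (-7/5)*R1:  [     0   59/5    7/5     10  194/5 ]
R3 <- R3 - (-6/5)*R1:  [     0   77/5   16/5      2  177/5 ]
R4 <- R4 - (1)*R1:  [   0   -3   -4   -5  -33 ]
R3 <- R3 - (77/59)*R2:  [       0        0    81/59  -652/59  -899/59 ]
R4 <- R4 - (-15/59)*R2:  [        0         0   -215/59   -145/59  -1365/59 ]
R4 <- R4 - (-215/81)*R3:  [        0         0         0  -2575/81  -5150/81 ]
Row echelon form:
[ -5     7      6         5  |        47 ]
[  0  59/5    7/5        10  |     194/5 ]
[  0     0  81/59   -652/59  |   -899/59 ]
[  0     0      0  -2575/81  |  -5150/81 ]
Back-substitution:
v = (-5150/81) / (-2575/81) = 2
u = (-899/59 - (-652/59)*(2)) / (81/59) = 5
t = (194/5 - (7/5)*(5) - (10)*(2)) / (59/5) = 1
s = (47 - (7)*(1) - (6)*(5) - (5)*(2)) / -5 = 0

(0, 1, 5, 2)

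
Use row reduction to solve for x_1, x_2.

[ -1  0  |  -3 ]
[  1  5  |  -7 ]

(3, -2)

Forward elimination on [A|b]:
R2 <- R2 - (-1)*R1:  [   0    5  -10 ]
Row echelon form:
[ -1  0  |   -3 ]
[  0  5  |  -10 ]
Back-substitution:
x_2 = (-10) / 5 = -2
x_1 = (-3) / -1 = 3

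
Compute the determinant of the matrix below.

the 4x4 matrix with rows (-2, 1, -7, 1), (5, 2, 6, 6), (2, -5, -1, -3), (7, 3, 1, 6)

Forward elimination:
R2 <- R2 - (-5/2)*R1:  [     0    9/2  -23/2   17/2 ]
R3 <- R3 - (-1)*R1:  [  0  -4  -8  -2 ]
R4 <- R4 - (-7/2)*R1:  [     0   13/2  -47/2   19/2 ]
R3 <- R3 - (-8/9)*R2:  [      0       0  -164/9    50/9 ]
R4 <- R4 - (13/9)*R2:  [     0      0  -62/9  -25/9 ]
R4 <- R4 - (31/82)*R3:  [       0        0        0  -200/41 ]
Upper-triangular form:
[ -2    1      -7        1 ]
[  0  9/2   -23/2     17/2 ]
[  0    0  -164/9     50/9 ]
[  0    0       0  -200/41 ]
det(A) = (-1)^0 * (-2) * (9/2) * (-164/9) * (-200/41) = -800  (0 row swaps -> sign +1)

det(A) = -800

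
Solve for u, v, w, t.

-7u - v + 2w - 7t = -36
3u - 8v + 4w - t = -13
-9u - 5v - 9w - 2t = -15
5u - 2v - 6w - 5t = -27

Forward elimination on [A|b]:
R2 <- R2 - (-3/7)*R1:  [      0   -59/7    34/7      -4  -199/7 ]
R3 <- R3 - (9/7)*R1:  [     0  -26/7  -81/7      7  219/7 ]
R4 <- R4 - (-5/7)*R1:  [      0   -19/7   -32/7     -10  -369/7 ]
R3 <- R3 - (26/59)*R2:  [       0        0  -809/59   517/59  2585/59 ]
R4 <- R4 - (19/59)*R2:  [        0         0   -362/59   -514/59  -2570/59 ]
R4 <- R4 - (362/809)*R3:  [          0           0           0  -10220/809  -51100/809 ]
Row echelon form:
[ -7     -1        2          -7  |         -36 ]
[  0  -59/7     34/7          -4  |      -199/7 ]
[  0      0  -809/59      517/59  |     2585/59 ]
[  0      0        0  -10220/809  |  -51100/809 ]
Back-substitution:
t = (-51100/809) / (-10220/809) = 5
w = (2585/59 - (517/59)*(5)) / (-809/59) = 0
v = (-199/7 - (34/7)*(0) - (-4)*(5)) / (-59/7) = 1
u = (-36 - (-1)*(1) - (2)*(0) - (-7)*(5)) / -7 = 0

(0, 1, 0, 5)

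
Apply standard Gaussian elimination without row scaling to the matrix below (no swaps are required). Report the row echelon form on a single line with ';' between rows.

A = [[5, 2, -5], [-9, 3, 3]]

Forward elimination:
R2 <- R2 - (-9/5)*R1:  [    0  33/5    -6 ]
Row echelon form:
[ 5     2  -5 ]
[ 0  33/5  -6 ]

REF = [5 2 -5; 0 33/5 -6]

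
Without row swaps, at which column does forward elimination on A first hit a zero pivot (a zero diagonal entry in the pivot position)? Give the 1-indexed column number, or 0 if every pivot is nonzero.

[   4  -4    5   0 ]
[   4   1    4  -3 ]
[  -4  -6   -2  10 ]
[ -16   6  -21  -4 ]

first zero-pivot column = 0

Naive forward elimination:
R2 <- R2 - (1)*R1:  [  0   5  -1  -3 ]
R3 <- R3 - (-1)*R1:  [   0  -10    3   10 ]
R4 <- R4 - (-4)*R1:  [   0  -10   -1   -4 ]
R3 <- R3 - (-2)*R2:  [ 0  0  1  4 ]
R4 <- R4 - (-2)*R2:  [   0    0   -3  -10 ]
R4 <- R4 - (-3)*R3:  [ 0  0  0  2 ]
All pivots nonzero; naive elimination completes without hitting a zero pivot.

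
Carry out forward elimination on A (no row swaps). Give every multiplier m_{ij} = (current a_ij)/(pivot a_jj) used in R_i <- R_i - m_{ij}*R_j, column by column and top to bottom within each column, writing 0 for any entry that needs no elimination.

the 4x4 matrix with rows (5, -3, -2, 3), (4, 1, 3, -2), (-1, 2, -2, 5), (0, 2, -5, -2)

multipliers: 4/5, -1/5, 0, 7/17, 10/17, 131/73

Forward elimination:
R2 <- R2 - (4/5)*R1:  [     0   17/5   23/5  -22/5 ]
R3 <- R3 - (-1/5)*R1:  [     0    7/5  -12/5   28/5 ]
R4: entry in column 1 is already 0 -> m_{41} = 0 (no row operation needed)
R3 <- R3 - (7/17)*R2:  [      0       0  -73/17  126/17 ]
R4 <- R4 - (10/17)*R2:  [       0        0  -131/17    10/17 ]
R4 <- R4 - (131/73)*R3:  [       0        0        0  -928/73 ]
Multipliers (in order of application): m_{21} = 4/5, m_{31} = -1/5, m_{41} = 0, m_{32} = 7/17, m_{42} = 10/17, m_{43} = 131/73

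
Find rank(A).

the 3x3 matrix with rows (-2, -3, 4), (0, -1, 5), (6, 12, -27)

rank(A) = 2

Row reduction:
R3 <- R3 - (-3)*R1:  [   0    3  -15 ]
R3 <- R3 - (-3)*R2:  [ 0  0  0 ]
Row echelon form:
[ -2  -3  4 ]
[  0  -1  5 ]
[  0   0  0 ]
Nonzero rows / pivot columns: 2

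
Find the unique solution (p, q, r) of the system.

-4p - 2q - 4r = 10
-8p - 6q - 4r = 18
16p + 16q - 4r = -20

(3, -5, -3)

Forward elimination on [A|b]:
R2 <- R2 - (2)*R1:  [  0  -2   4  -2 ]
R3 <- R3 - (-4)*R1:  [   0    8  -20   20 ]
R3 <- R3 - (-4)*R2:  [  0   0  -4  12 ]
Row echelon form:
[ -4  -2  -4  |  10 ]
[  0  -2   4  |  -2 ]
[  0   0  -4  |  12 ]
Back-substitution:
r = (12) / -4 = -3
q = (-2 - (4)*(-3)) / -2 = -5
p = (10 - (-2)*(-5) - (-4)*(-3)) / -4 = 3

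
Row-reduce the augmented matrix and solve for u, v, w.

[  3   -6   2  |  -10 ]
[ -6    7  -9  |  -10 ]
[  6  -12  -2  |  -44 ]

Forward elimination on [A|b]:
R2 <- R2 - (-2)*R1:  [   0   -5   -5  -30 ]
R3 <- R3 - (2)*R1:  [   0    0   -6  -24 ]
Row echelon form:
[ 3  -6   2  |  -10 ]
[ 0  -5  -5  |  -30 ]
[ 0   0  -6  |  -24 ]
Back-substitution:
w = (-24) / -6 = 4
v = (-30 - (-5)*(4)) / -5 = 2
u = (-10 - (-6)*(2) - (2)*(4)) / 3 = -2

(-2, 2, 4)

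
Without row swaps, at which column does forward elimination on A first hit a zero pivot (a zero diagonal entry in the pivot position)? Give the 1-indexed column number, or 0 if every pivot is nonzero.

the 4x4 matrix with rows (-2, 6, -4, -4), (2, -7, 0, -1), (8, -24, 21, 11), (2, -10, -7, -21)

Naive forward elimination:
R2 <- R2 - (-1)*R1:  [  0  -1  -4  -5 ]
R3 <- R3 - (-4)*R1:  [  0   0   5  -5 ]
R4 <- R4 - (-1)*R1:  [   0   -4  -11  -25 ]
R4 <- R4 - (4)*R2:  [  0   0   5  -5 ]
R4 <- R4 - (1)*R3:  [ 0  0  0  0 ]
Matrix at this point:
[ -2   6  -4  -4 ]
[  0  -1  -4  -5 ]
[  0   0   5  -5 ]
[  0   0   0   0 ]
Pivot entry (4,4) in the last row is zero and there are no rows below to swap with -> zero pivot in column 4 (A is singular).

first zero-pivot column = 4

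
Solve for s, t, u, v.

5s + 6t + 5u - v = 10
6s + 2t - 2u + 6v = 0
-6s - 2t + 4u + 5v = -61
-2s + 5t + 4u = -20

Forward elimination on [A|b]:
R2 <- R2 - (6/5)*R1:  [     0  -26/5     -8   36/5    -12 ]
R3 <- R3 - (-6/5)*R1:  [    0  26/5    10  19/5   -49 ]
R4 <- R4 - (-2/5)*R1:  [    0  37/5     6  -2/5   -16 ]
R3 <- R3 - (-1)*R2:  [   0    0    2   11  -61 ]
R4 <- R4 - (-37/26)*R2:  [       0        0   -70/13   128/13  -430/13 ]
R4 <- R4 - (-35/13)*R3:  [        0         0         0    513/13  -2565/13 ]
Row echelon form:
[ 5      6   5      -1  |        10 ]
[ 0  -26/5  -8    36/5  |       -12 ]
[ 0      0   2      11  |       -61 ]
[ 0      0   0  513/13  |  -2565/13 ]
Back-substitution:
v = (-2565/13) / (513/13) = -5
u = (-61 - (11)*(-5)) / 2 = -3
t = (-12 - (-8)*(-3) - (36/5)*(-5)) / (-26/5) = 0
s = (10 - (6)*(0) - (5)*(-3) - (-1)*(-5)) / 5 = 4

(4, 0, -3, -5)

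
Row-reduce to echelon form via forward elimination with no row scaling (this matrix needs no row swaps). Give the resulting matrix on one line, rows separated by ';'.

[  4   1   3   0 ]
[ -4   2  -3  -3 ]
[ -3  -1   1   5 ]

Forward elimination:
R2 <- R2 - (-1)*R1:  [  0   3   0  -3 ]
R3 <- R3 - (-3/4)*R1:  [    0  -1/4  13/4     5 ]
R3 <- R3 - (-1/12)*R2:  [    0     0  13/4  19/4 ]
Row echelon form:
[ 4  1     3     0 ]
[ 0  3     0    -3 ]
[ 0  0  13/4  19/4 ]

REF = [4 1 3 0; 0 3 0 -3; 0 0 13/4 19/4]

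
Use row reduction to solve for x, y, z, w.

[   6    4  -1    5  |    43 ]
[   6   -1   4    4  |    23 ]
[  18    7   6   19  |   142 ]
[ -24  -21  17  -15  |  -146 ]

(0, 5, 2, 5)

Forward elimination on [A|b]:
R2 <- R2 - (1)*R1:  [   0   -5    5   -1  -20 ]
R3 <- R3 - (3)*R1:  [  0  -5   9   4  13 ]
R4 <- R4 - (-4)*R1:  [  0  -5  13   5  26 ]
R3 <- R3 - (1)*R2:  [  0   0   4   5  33 ]
R4 <- R4 - (1)*R2:  [  0   0   8   6  46 ]
R4 <- R4 - (2)*R3:  [   0    0    0   -4  -20 ]
Row echelon form:
[ 6   4  -1   5  |   43 ]
[ 0  -5   5  -1  |  -20 ]
[ 0   0   4   5  |   33 ]
[ 0   0   0  -4  |  -20 ]
Back-substitution:
w = (-20) / -4 = 5
z = (33 - (5)*(5)) / 4 = 2
y = (-20 - (5)*(2) - (-1)*(5)) / -5 = 5
x = (43 - (4)*(5) - (-1)*(2) - (5)*(5)) / 6 = 0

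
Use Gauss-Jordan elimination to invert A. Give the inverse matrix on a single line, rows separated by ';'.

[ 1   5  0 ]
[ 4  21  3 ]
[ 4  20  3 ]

Gauss-Jordan on [A | I]:
R2 <- R2 - (4)*R1:  [  0   1   3  |  -4   1   0 ]
R3 <- R3 - (4)*R1:  [  0   0   3  |  -4   0   1 ]
R1 <- R1 - (5)*R2:  [   1    0  -15  |   21   -5    0 ]
R3 <- (1/3)*R3:  [    0     0     1  |  -4/3     0   1/3 ]
R1 <- R1 - (-15)*R3:  [  1   0   0  |   1  -5   5 ]
R2 <- R2 - (3)*R3:  [  0   1   0  |   0   1  -1 ]
Right block of [I | A^{-1}] is the inverse:
[    1  -5    5 ]
[    0   1   -1 ]
[ -4/3   0  1/3 ]

inverse = [1 -5 5; 0 1 -1; -4/3 0 1/3]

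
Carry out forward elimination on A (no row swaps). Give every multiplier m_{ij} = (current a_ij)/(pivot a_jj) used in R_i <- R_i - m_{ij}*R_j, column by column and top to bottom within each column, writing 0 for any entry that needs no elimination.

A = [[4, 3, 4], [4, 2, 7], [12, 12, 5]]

multipliers: 1, 3, -3

Forward elimination:
R2 <- R2 - (1)*R1:  [  0  -1   3 ]
R3 <- R3 - (3)*R1:  [  0   3  -7 ]
R3 <- R3 - (-3)*R2:  [ 0  0  2 ]
Multipliers (in order of application): m_{21} = 1, m_{31} = 3, m_{32} = -3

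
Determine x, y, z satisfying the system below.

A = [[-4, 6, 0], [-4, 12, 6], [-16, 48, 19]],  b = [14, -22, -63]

(-5, -1, -5)

Forward elimination on [A|b]:
R2 <- R2 - (1)*R1:  [   0    6    6  -36 ]
R3 <- R3 - (4)*R1:  [    0    24    19  -119 ]
R3 <- R3 - (4)*R2:  [  0   0  -5  25 ]
Row echelon form:
[ -4  6   0  |   14 ]
[  0  6   6  |  -36 ]
[  0  0  -5  |   25 ]
Back-substitution:
z = (25) / -5 = -5
y = (-36 - (6)*(-5)) / 6 = -1
x = (14 - (6)*(-1)) / -4 = -5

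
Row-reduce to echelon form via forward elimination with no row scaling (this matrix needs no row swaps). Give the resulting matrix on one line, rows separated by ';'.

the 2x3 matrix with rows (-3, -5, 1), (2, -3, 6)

Forward elimination:
R2 <- R2 - (-2/3)*R1:  [     0  -19/3   20/3 ]
Row echelon form:
[ -3     -5     1 ]
[  0  -19/3  20/3 ]

REF = [-3 -5 1; 0 -19/3 20/3]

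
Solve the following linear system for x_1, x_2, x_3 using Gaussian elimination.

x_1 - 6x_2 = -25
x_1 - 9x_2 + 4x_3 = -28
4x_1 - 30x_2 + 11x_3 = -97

(5, 5, 3)

Forward elimination on [A|b]:
R2 <- R2 - (1)*R1:  [  0  -3   4  -3 ]
R3 <- R3 - (4)*R1:  [  0  -6  11   3 ]
R3 <- R3 - (2)*R2:  [ 0  0  3  9 ]
Row echelon form:
[ 1  -6  0  |  -25 ]
[ 0  -3  4  |   -3 ]
[ 0   0  3  |    9 ]
Back-substitution:
x_3 = (9) / 3 = 3
x_2 = (-3 - (4)*(3)) / -3 = 5
x_1 = (-25 - (-6)*(5)) / 1 = 5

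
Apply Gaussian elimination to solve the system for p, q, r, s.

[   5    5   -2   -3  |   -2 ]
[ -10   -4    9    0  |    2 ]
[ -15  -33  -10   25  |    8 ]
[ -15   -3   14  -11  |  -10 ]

Forward elimination on [A|b]:
R2 <- R2 - (-2)*R1:  [  0   6   5  -6  -2 ]
R3 <- R3 - (-3)*R1:  [   0  -18  -16   16    2 ]
R4 <- R4 - (-3)*R1:  [   0   12    8  -20  -16 ]
R3 <- R3 - (-3)*R2:  [  0   0  -1  -2  -4 ]
R4 <- R4 - (2)*R2:  [   0    0   -2   -8  -12 ]
R4 <- R4 - (2)*R3:  [  0   0   0  -4  -4 ]
Row echelon form:
[ 5  5  -2  -3  |  -2 ]
[ 0  6   5  -6  |  -2 ]
[ 0  0  -1  -2  |  -4 ]
[ 0  0   0  -4  |  -4 ]
Back-substitution:
s = (-4) / -4 = 1
r = (-4 - (-2)*(1)) / -1 = 2
q = (-2 - (5)*(2) - (-6)*(1)) / 6 = -1
p = (-2 - (5)*(-1) - (-2)*(2) - (-3)*(1)) / 5 = 2

(2, -1, 2, 1)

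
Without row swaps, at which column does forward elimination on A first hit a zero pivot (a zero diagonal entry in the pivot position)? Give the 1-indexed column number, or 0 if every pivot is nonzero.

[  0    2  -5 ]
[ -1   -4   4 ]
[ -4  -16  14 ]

first zero-pivot column = 1

Naive forward elimination:
Pivot entry (1,1) is zero but row 2 has -1 in column 1 -> naive elimination stops; a row interchange (e.g. R1 <-> R2) would be required here.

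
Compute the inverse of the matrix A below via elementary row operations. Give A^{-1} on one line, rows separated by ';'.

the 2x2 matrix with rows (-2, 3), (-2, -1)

inverse = [-1/8 -3/8; 1/4 -1/4]

Gauss-Jordan on [A | I]:
R1 <- (1/-2)*R1:  [    1  -3/2  |  -1/2     0 ]
R2 <- R2 - (-2)*R1:  [  0  -4  |  -1   1 ]
R2 <- (1/-4)*R2:  [    0     1  |   1/4  -1/4 ]
R1 <- R1 - (-3/2)*R2:  [    1     0  |  -1/8  -3/8 ]
Right block of [I | A^{-1}] is the inverse:
[ -1/8  -3/8 ]
[  1/4  -1/4 ]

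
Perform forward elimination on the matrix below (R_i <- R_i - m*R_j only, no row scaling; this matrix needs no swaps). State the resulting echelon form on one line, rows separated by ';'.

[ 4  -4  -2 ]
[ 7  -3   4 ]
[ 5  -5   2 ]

REF = [4 -4 -2; 0 4 15/2; 0 0 9/2]

Forward elimination:
R2 <- R2 - (7/4)*R1:  [    0     4  15/2 ]
R3 <- R3 - (5/4)*R1:  [   0    0  9/2 ]
Row echelon form:
[ 4  -4    -2 ]
[ 0   4  15/2 ]
[ 0   0   9/2 ]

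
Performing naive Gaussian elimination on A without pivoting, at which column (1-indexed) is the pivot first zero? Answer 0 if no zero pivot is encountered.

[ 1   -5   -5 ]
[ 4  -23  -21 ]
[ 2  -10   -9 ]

Naive forward elimination:
R2 <- R2 - (4)*R1:  [  0  -3  -1 ]
R3 <- R3 - (2)*R1:  [ 0  0  1 ]
All pivots nonzero; naive elimination completes without hitting a zero pivot.

first zero-pivot column = 0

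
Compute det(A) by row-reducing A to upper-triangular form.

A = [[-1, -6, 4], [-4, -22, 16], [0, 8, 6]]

Forward elimination:
R2 <- R2 - (4)*R1:  [ 0  2  0 ]
R3 <- R3 - (4)*R2:  [ 0  0  6 ]
Upper-triangular form:
[ -1  -6  4 ]
[  0   2  0 ]
[  0   0  6 ]
det(A) = (-1)^0 * (-1) * (2) * (6) = -12  (0 row swaps -> sign +1)

det(A) = -12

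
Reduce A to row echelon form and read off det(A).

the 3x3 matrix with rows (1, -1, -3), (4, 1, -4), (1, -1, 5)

Forward elimination:
R2 <- R2 - (4)*R1:  [ 0  5  8 ]
R3 <- R3 - (1)*R1:  [ 0  0  8 ]
Upper-triangular form:
[ 1  -1  -3 ]
[ 0   5   8 ]
[ 0   0   8 ]
det(A) = (-1)^0 * (1) * (5) * (8) = 40  (0 row swaps -> sign +1)

det(A) = 40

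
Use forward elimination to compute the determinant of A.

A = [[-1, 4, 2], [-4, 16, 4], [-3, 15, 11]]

Forward elimination:
R2 <- R2 - (4)*R1:  [  0   0  -4 ]
R3 <- R3 - (3)*R1:  [ 0  3  5 ]
R2 <-> R3   (pivot in column 2 was zero)
[ -1  4   2 ]
[  0  3   5 ]
[  0  0  -4 ]
Upper-triangular form:
[ -1  4   2 ]
[  0  3   5 ]
[  0  0  -4 ]
det(A) = (-1)^1 * (-1) * (3) * (-4) = -12  (1 row swap -> sign -1)

det(A) = -12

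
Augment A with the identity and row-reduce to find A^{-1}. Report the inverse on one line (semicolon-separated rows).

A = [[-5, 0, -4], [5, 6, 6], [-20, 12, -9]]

inverse = [7/5 8/15 -4/15; 5/6 7/18 -1/9; -2 -2/3 1/3]

Gauss-Jordan on [A | I]:
R1 <- (1/-5)*R1:  [    1     0   4/5  |  -1/5     0     0 ]
R2 <- R2 - (5)*R1:  [ 0  6  2  |  1  1  0 ]
R3 <- R3 - (-20)*R1:  [  0  12   7  |  -4   0   1 ]
R2 <- (1/6)*R2:  [   0    1  1/3  |  1/6  1/6    0 ]
R3 <- R3 - (12)*R2:  [  0   0   3  |  -6  -2   1 ]
R3 <- (1/3)*R3:  [    0     0     1  |    -2  -2/3   1/3 ]
R1 <- R1 - (4/5)*R3:  [     1      0      0  |    7/5   8/15  -4/15 ]
R2 <- R2 - (1/3)*R3:  [    0     1     0  |   5/6  7/18  -1/9 ]
Right block of [I | A^{-1}] is the inverse:
[ 7/5  8/15  -4/15 ]
[ 5/6  7/18   -1/9 ]
[  -2  -2/3    1/3 ]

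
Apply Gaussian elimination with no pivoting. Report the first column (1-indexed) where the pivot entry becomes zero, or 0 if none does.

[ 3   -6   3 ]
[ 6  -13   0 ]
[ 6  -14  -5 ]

Naive forward elimination:
R2 <- R2 - (2)*R1:  [  0  -1  -6 ]
R3 <- R3 - (2)*R1:  [   0   -2  -11 ]
R3 <- R3 - (2)*R2:  [ 0  0  1 ]
All pivots nonzero; naive elimination completes without hitting a zero pivot.

first zero-pivot column = 0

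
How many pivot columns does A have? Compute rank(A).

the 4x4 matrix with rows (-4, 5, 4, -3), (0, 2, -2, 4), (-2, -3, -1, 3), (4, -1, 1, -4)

Row reduction:
R3 <- R3 - (1/2)*R1:  [     0  -11/2     -3    9/2 ]
R4 <- R4 - (-1)*R1:  [  0   4   5  -7 ]
R3 <- R3 - (-11/4)*R2:  [     0      0  -17/2   31/2 ]
R4 <- R4 - (2)*R2:  [   0    0    9  -15 ]
R4 <- R4 - (-18/17)*R3:  [     0      0      0  24/17 ]
Row echelon form:
[ -4  5      4     -3 ]
[  0  2     -2      4 ]
[  0  0  -17/2   31/2 ]
[  0  0      0  24/17 ]
Nonzero rows / pivot columns: 4

rank(A) = 4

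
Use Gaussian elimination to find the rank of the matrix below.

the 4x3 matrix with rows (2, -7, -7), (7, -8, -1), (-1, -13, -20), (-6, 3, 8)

Row reduction:
R2 <- R2 - (7/2)*R1:  [    0  33/2  47/2 ]
R3 <- R3 - (-1/2)*R1:  [     0  -33/2  -47/2 ]
R4 <- R4 - (-3)*R1:  [   0  -18  -13 ]
R3 <- R3 - (-1)*R2:  [ 0  0  0 ]
R4 <- R4 - (-12/11)*R2:  [      0       0  139/11 ]
R3 <-> R4   (pivot in column 3 was zero)
[ 2    -7      -7 ]
[ 0  33/2    47/2 ]
[ 0     0  139/11 ]
[ 0     0       0 ]
Row echelon form:
[ 2    -7      -7 ]
[ 0  33/2    47/2 ]
[ 0     0  139/11 ]
[ 0     0       0 ]
Nonzero rows / pivot columns: 3

rank(A) = 3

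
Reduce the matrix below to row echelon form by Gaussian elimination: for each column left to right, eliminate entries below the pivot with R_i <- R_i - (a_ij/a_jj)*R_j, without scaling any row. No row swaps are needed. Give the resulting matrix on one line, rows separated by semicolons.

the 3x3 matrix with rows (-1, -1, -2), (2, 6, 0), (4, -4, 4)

REF = [-1 -1 -2; 0 4 -4; 0 0 -12]

Forward elimination:
R2 <- R2 - (-2)*R1:  [  0   4  -4 ]
R3 <- R3 - (-4)*R1:  [  0  -8  -4 ]
R3 <- R3 - (-2)*R2:  [   0    0  -12 ]
Row echelon form:
[ -1  -1   -2 ]
[  0   4   -4 ]
[  0   0  -12 ]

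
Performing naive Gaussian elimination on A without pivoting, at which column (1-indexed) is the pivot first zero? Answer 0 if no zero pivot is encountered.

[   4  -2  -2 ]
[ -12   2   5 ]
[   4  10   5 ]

Naive forward elimination:
R2 <- R2 - (-3)*R1:  [  0  -4  -1 ]
R3 <- R3 - (1)*R1:  [  0  12   7 ]
R3 <- R3 - (-3)*R2:  [ 0  0  4 ]
All pivots nonzero; naive elimination completes without hitting a zero pivot.

first zero-pivot column = 0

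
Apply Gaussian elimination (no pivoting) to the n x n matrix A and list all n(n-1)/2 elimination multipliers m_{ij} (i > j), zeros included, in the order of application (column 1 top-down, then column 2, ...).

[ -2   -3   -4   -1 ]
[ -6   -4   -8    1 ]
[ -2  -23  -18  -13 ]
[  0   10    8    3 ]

Forward elimination:
R2 <- R2 - (3)*R1:  [ 0  5  4  4 ]
R3 <- R3 - (1)*R1:  [   0  -20  -14  -12 ]
R4: entry in column 1 is already 0 -> m_{41} = 0 (no row operation needed)
R3 <- R3 - (-4)*R2:  [ 0  0  2  4 ]
R4 <- R4 - (2)*R2:  [  0   0   0  -5 ]
R4: entry in column 3 is already 0 -> m_{43} = 0 (no row operation needed)
Multipliers (in order of application): m_{21} = 3, m_{31} = 1, m_{41} = 0, m_{32} = -4, m_{42} = 2, m_{43} = 0

multipliers: 3, 1, 0, -4, 2, 0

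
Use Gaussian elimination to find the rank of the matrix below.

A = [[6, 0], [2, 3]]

Row reduction:
R2 <- R2 - (1/3)*R1:  [ 0  3 ]
Row echelon form:
[ 6  0 ]
[ 0  3 ]
Nonzero rows / pivot columns: 2

rank(A) = 2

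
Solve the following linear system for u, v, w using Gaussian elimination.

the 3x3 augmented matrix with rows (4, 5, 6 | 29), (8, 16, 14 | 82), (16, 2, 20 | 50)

(-1, 3, 3)

Forward elimination on [A|b]:
R2 <- R2 - (2)*R1:  [  0   6   2  24 ]
R3 <- R3 - (4)*R1:  [   0  -18   -4  -66 ]
R3 <- R3 - (-3)*R2:  [ 0  0  2  6 ]
Row echelon form:
[ 4  5  6  |  29 ]
[ 0  6  2  |  24 ]
[ 0  0  2  |   6 ]
Back-substitution:
w = (6) / 2 = 3
v = (24 - (2)*(3)) / 6 = 3
u = (29 - (5)*(3) - (6)*(3)) / 4 = -1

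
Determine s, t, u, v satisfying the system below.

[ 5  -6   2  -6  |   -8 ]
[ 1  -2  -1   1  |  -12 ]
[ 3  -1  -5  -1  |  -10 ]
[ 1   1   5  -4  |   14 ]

(-4, 2, 0, -4)

Forward elimination on [A|b]:
R2 <- R2 - (1/5)*R1:  [     0   -4/5   -7/5   11/5  -52/5 ]
R3 <- R3 - (3/5)*R1:  [     0   13/5  -31/5   13/5  -26/5 ]
R4 <- R4 - (1/5)*R1:  [     0   11/5   23/5  -14/5   78/5 ]
R3 <- R3 - (-13/4)*R2:  [     0      0  -43/4   39/4    -39 ]
R4 <- R4 - (-11/4)*R2:  [    0     0   3/4  13/4   -13 ]
R4 <- R4 - (-3/43)*R3:  [       0        0        0   169/43  -676/43 ]
Row echelon form:
[ 5    -6      2      -6  |       -8 ]
[ 0  -4/5   -7/5    11/5  |    -52/5 ]
[ 0     0  -43/4    39/4  |      -39 ]
[ 0     0      0  169/43  |  -676/43 ]
Back-substitution:
v = (-676/43) / (169/43) = -4
u = (-39 - (39/4)*(-4)) / (-43/4) = 0
t = (-52/5 - (-7/5)*(0) - (11/5)*(-4)) / (-4/5) = 2
s = (-8 - (-6)*(2) - (2)*(0) - (-6)*(-4)) / 5 = -4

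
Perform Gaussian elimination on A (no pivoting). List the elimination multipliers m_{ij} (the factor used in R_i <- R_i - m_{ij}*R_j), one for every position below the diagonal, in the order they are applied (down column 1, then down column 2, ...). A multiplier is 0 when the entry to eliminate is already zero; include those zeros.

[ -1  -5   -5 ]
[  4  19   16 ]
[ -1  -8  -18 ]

multipliers: -4, 1, 3

Forward elimination:
R2 <- R2 - (-4)*R1:  [  0  -1  -4 ]
R3 <- R3 - (1)*R1:  [   0   -3  -13 ]
R3 <- R3 - (3)*R2:  [  0   0  -1 ]
Multipliers (in order of application): m_{21} = -4, m_{31} = 1, m_{32} = 3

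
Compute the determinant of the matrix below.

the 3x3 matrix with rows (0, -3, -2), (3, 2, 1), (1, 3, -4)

Forward elimination:
R1 <-> R2   (pivot in column 1 was zero)
[ 3   2   1 ]
[ 0  -3  -2 ]
[ 1   3  -4 ]
R3 <- R3 - (1/3)*R1:  [     0    7/3  -13/3 ]
R3 <- R3 - (-7/9)*R2:  [     0      0  -53/9 ]
Upper-triangular form:
[ 3   2      1 ]
[ 0  -3     -2 ]
[ 0   0  -53/9 ]
det(A) = (-1)^1 * (3) * (-3) * (-53/9) = -53  (1 row swap -> sign -1)

det(A) = -53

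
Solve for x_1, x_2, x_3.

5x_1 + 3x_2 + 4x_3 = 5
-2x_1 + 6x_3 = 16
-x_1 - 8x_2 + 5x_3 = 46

(1, -4, 3)

Forward elimination on [A|b]:
R2 <- R2 - (-2/5)*R1:  [    0   6/5  38/5    18 ]
R3 <- R3 - (-1/5)*R1:  [     0  -37/5   29/5     47 ]
R3 <- R3 - (-37/6)*R2:  [     0      0  158/3    158 ]
Row echelon form:
[ 5    3      4  |    5 ]
[ 0  6/5   38/5  |   18 ]
[ 0    0  158/3  |  158 ]
Back-substitution:
x_3 = (158) / (158/3) = 3
x_2 = (18 - (38/5)*(3)) / (6/5) = -4
x_1 = (5 - (3)*(-4) - (4)*(3)) / 5 = 1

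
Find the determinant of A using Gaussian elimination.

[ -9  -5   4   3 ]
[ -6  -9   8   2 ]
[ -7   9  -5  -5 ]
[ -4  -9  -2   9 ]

det(A) = -2227

Forward elimination:
R2 <- R2 - (2/3)*R1:  [     0  -17/3   16/3      0 ]
R3 <- R3 - (7/9)*R1:  [     0  116/9  -73/9  -22/3 ]
R4 <- R4 - (4/9)*R1:  [     0  -61/9  -34/9   23/3 ]
R3 <- R3 - (-116/51)*R2:  [      0       0  205/51   -22/3 ]
R4 <- R4 - (61/51)*R2:  [       0        0  -518/51     23/3 ]
R4 <- R4 - (-518/205)*R3:  [         0          0          0  -2227/205 ]
Upper-triangular form:
[ -9     -5       4          3 ]
[  0  -17/3    16/3          0 ]
[  0      0  205/51      -22/3 ]
[  0      0       0  -2227/205 ]
det(A) = (-1)^0 * (-9) * (-17/3) * (205/51) * (-2227/205) = -2227  (0 row swaps -> sign +1)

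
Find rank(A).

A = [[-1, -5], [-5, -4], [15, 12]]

Row reduction:
R2 <- R2 - (5)*R1:  [  0  21 ]
R3 <- R3 - (-15)*R1:  [   0  -63 ]
R3 <- R3 - (-3)*R2:  [ 0  0 ]
Row echelon form:
[ -1  -5 ]
[  0  21 ]
[  0   0 ]
Nonzero rows / pivot columns: 2

rank(A) = 2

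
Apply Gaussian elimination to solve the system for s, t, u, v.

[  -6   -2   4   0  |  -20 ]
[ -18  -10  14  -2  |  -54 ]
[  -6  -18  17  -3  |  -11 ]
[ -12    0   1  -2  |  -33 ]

Forward elimination on [A|b]:
R2 <- R2 - (3)*R1:  [  0  -4   2  -2   6 ]
R3 <- R3 - (1)*R1:  [   0  -16   13   -3    9 ]
R4 <- R4 - (2)*R1:  [  0   4  -7  -2   7 ]
R3 <- R3 - (4)*R2:  [   0    0    5    5  -15 ]
R4 <- R4 - (-1)*R2:  [  0   0  -5  -4  13 ]
R4 <- R4 - (-1)*R3:  [  0   0   0   1  -2 ]
Row echelon form:
[ -6  -2  4   0  |  -20 ]
[  0  -4  2  -2  |    6 ]
[  0   0  5   5  |  -15 ]
[  0   0  0   1  |   -2 ]
Back-substitution:
v = (-2) / 1 = -2
u = (-15 - (5)*(-2)) / 5 = -1
t = (6 - (2)*(-1) - (-2)*(-2)) / -4 = -1
s = (-20 - (-2)*(-1) - (4)*(-1)) / -6 = 3

(3, -1, -1, -2)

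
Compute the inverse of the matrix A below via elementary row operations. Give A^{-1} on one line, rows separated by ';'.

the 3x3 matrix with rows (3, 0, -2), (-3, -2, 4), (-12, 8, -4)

inverse = [-1 -2/3 -1/6; -5/2 -3/2 -1/4; -2 -1 -1/4]

Gauss-Jordan on [A | I]:
R1 <- (1/3)*R1:  [    1     0  -2/3  |   1/3     0     0 ]
R2 <- R2 - (-3)*R1:  [  0  -2   2  |   1   1   0 ]
R3 <- R3 - (-12)*R1:  [   0    8  -12  |    4    0    1 ]
R2 <- (1/-2)*R2:  [    0     1    -1  |  -1/2  -1/2     0 ]
R3 <- R3 - (8)*R2:  [  0   0  -4  |   8   4   1 ]
R3 <- (1/-4)*R3:  [    0     0     1  |    -2    -1  -1/4 ]
R1 <- R1 - (-2/3)*R3:  [    1     0     0  |    -1  -2/3  -1/6 ]
R2 <- R2 - (-1)*R3:  [    0     1     0  |  -5/2  -3/2  -1/4 ]
Right block of [I | A^{-1}] is the inverse:
[   -1  -2/3  -1/6 ]
[ -5/2  -3/2  -1/4 ]
[   -2    -1  -1/4 ]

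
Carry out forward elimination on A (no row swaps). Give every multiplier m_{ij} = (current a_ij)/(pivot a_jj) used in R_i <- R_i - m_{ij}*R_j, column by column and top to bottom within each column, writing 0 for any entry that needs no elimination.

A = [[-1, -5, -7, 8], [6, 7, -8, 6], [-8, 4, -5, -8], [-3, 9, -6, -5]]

multipliers: -6, 8, 3, -44/23, -24/23, 855/1027

Forward elimination:
R2 <- R2 - (-6)*R1:  [   0  -23  -50   54 ]
R3 <- R3 - (8)*R1:  [   0   44   51  -72 ]
R4 <- R4 - (3)*R1:  [   0   24   15  -29 ]
R3 <- R3 - (-44/23)*R2:  [        0         0  -1027/23    720/23 ]
R4 <- R4 - (-24/23)*R2:  [       0        0  -855/23   629/23 ]
R4 <- R4 - (855/1027)*R3:  [         0          0          0  1321/1027 ]
Multipliers (in order of application): m_{21} = -6, m_{31} = 8, m_{41} = 3, m_{32} = -44/23, m_{42} = -24/23, m_{43} = 855/1027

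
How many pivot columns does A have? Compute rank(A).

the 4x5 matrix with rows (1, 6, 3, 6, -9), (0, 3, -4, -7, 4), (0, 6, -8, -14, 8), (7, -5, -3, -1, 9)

Row reduction:
R4 <- R4 - (7)*R1:  [   0  -47  -24  -43   72 ]
R3 <- R3 - (2)*R2:  [ 0  0  0  0  0 ]
R4 <- R4 - (-47/3)*R2:  [      0       0  -260/3  -458/3   404/3 ]
R3 <-> R4   (pivot in column 3 was zero)
[ 1  6       3       6     -9 ]
[ 0  3      -4      -7      4 ]
[ 0  0  -260/3  -458/3  404/3 ]
[ 0  0       0       0      0 ]
Row echelon form:
[ 1  6       3       6     -9 ]
[ 0  3      -4      -7      4 ]
[ 0  0  -260/3  -458/3  404/3 ]
[ 0  0       0       0      0 ]
Nonzero rows / pivot columns: 3

rank(A) = 3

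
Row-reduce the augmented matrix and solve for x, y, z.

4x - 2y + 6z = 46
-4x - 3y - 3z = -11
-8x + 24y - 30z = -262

(2, -4, 5)

Forward elimination on [A|b]:
R2 <- R2 - (-1)*R1:  [  0  -5   3  35 ]
R3 <- R3 - (-2)*R1:  [    0    20   -18  -170 ]
R3 <- R3 - (-4)*R2:  [   0    0   -6  -30 ]
Row echelon form:
[ 4  -2   6  |   46 ]
[ 0  -5   3  |   35 ]
[ 0   0  -6  |  -30 ]
Back-substitution:
z = (-30) / -6 = 5
y = (35 - (3)*(5)) / -5 = -4
x = (46 - (-2)*(-4) - (6)*(5)) / 4 = 2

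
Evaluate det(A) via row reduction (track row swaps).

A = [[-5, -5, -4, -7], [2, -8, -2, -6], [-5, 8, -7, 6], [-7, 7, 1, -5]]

Forward elimination:
R2 <- R2 - (-2/5)*R1:  [     0    -10  -18/5  -44/5 ]
R3 <- R3 - (1)*R1:  [  0  13  -3  13 ]
R4 <- R4 - (7/5)*R1:  [    0    14  33/5  24/5 ]
R3 <- R3 - (-13/10)*R2:  [       0        0  -192/25    39/25 ]
R4 <- R4 - (-7/5)*R2:  [       0        0    39/25  -188/25 ]
R4 <- R4 - (-13/64)*R3:  [       0        0        0  -461/64 ]
Upper-triangular form:
[ -5   -5       -4       -7 ]
[  0  -10    -18/5    -44/5 ]
[  0    0  -192/25    39/25 ]
[  0    0        0  -461/64 ]
det(A) = (-1)^0 * (-5) * (-10) * (-192/25) * (-461/64) = 2766  (0 row swaps -> sign +1)

det(A) = 2766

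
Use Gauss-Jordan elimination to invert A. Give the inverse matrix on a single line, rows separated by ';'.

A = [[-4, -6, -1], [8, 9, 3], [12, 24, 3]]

inverse = [-15/8 -1/4 -3/8; 1/2 0 1/6; 7/2 1 1/2]

Gauss-Jordan on [A | I]:
R1 <- (1/-4)*R1:  [    1   3/2   1/4  |  -1/4     0     0 ]
R2 <- R2 - (8)*R1:  [  0  -3   1  |   2   1   0 ]
R3 <- R3 - (12)*R1:  [ 0  6  0  |  3  0  1 ]
R2 <- (1/-3)*R2:  [    0     1  -1/3  |  -2/3  -1/3     0 ]
R1 <- R1 - (3/2)*R2:  [   1    0  3/4  |  3/4  1/2    0 ]
R3 <- R3 - (6)*R2:  [ 0  0  2  |  7  2  1 ]
R3 <- (1/2)*R3:  [   0    0    1  |  7/2    1  1/2 ]
R1 <- R1 - (3/4)*R3:  [     1      0      0  |  -15/8   -1/4   -3/8 ]
R2 <- R2 - (-1/3)*R3:  [   0    1    0  |  1/2    0  1/6 ]
Right block of [I | A^{-1}] is the inverse:
[ -15/8  -1/4  -3/8 ]
[   1/2     0   1/6 ]
[   7/2     1   1/2 ]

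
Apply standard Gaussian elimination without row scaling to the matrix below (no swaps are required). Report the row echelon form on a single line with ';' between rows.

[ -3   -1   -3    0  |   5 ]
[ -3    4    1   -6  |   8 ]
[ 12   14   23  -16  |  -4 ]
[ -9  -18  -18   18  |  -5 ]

Forward elimination:
R2 <- R2 - (1)*R1:  [  0   5   4  -6   3 ]
R3 <- R3 - (-4)*R1:  [   0   10   11  -16   16 ]
R4 <- R4 - (3)*R1:  [   0  -15   -9   18  -20 ]
R3 <- R3 - (2)*R2:  [  0   0   3  -4  10 ]
R4 <- R4 - (-3)*R2:  [   0    0    3    0  -11 ]
R4 <- R4 - (1)*R3:  [   0    0    0    4  -21 ]
Row echelon form:
[ -3  -1  -3   0  |    5 ]
[  0   5   4  -6  |    3 ]
[  0   0   3  -4  |   10 ]
[  0   0   0   4  |  -21 ]

REF = [-3 -1 -3 0 5; 0 5 4 -6 3; 0 0 3 -4 10; 0 0 0 4 -21]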